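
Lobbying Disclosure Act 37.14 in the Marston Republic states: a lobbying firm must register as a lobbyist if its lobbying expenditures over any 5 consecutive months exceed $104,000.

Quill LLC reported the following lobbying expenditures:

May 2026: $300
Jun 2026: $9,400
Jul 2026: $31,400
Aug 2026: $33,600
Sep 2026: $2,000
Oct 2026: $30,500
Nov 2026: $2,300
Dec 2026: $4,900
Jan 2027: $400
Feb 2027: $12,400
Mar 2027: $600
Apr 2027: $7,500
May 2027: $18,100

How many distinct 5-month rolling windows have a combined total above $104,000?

1

May 2026–Sep 2026: $300 + $9,400 + $31,400 + $33,600 + $2,000 = $76,700 (under)
Jun 2026–Oct 2026: $9,400 + $31,400 + $33,600 + $2,000 + $30,500 = $106,900 (over)
Jul 2026–Nov 2026: $31,400 + $33,600 + $2,000 + $30,500 + $2,300 = $99,800 (under)
Aug 2026–Dec 2026: $33,600 + $2,000 + $30,500 + $2,300 + $4,900 = $73,300 (under)
Sep 2026–Jan 2027: $2,000 + $30,500 + $2,300 + $4,900 + $400 = $40,100 (under)
Oct 2026–Feb 2027: $30,500 + $2,300 + $4,900 + $400 + $12,400 = $50,500 (under)
Nov 2026–Mar 2027: $2,300 + $4,900 + $400 + $12,400 + $600 = $20,600 (under)
Dec 2026–Apr 2027: $4,900 + $400 + $12,400 + $600 + $7,500 = $25,800 (under)
Jan 2027–May 2027: $400 + $12,400 + $600 + $7,500 + $18,100 = $39,000 (under)
1 window exceeds the threshold.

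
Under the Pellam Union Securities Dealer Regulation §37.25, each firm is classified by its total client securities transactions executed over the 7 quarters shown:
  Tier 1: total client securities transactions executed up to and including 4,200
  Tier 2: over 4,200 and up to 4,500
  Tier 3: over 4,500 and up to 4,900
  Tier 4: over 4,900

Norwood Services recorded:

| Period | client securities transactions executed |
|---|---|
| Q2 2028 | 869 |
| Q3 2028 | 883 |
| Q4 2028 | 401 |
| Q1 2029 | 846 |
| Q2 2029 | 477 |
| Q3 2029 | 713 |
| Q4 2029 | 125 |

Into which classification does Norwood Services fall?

Tier 2

Total client securities transactions executed: 869 + 883 + 401 + 846 + 477 + 713 + 125 = 4,314.
4,200 < 4,314 ≤ 4,500, so Tier 2 applies.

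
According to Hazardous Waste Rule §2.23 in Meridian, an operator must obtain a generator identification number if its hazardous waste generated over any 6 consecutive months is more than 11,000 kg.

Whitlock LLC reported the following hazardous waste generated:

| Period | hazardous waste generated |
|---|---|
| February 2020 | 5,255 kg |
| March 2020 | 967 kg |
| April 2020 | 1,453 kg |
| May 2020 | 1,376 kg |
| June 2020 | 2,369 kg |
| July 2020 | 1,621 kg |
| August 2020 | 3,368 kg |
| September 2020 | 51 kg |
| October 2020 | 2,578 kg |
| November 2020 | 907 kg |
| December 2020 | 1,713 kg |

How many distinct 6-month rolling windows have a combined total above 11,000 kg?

3

February 2020–July 2020: 5,255 kg + 967 kg + 1,453 kg + 1,376 kg + 2,369 kg + 1,621 kg = 13,041 kg (over)
March 2020–August 2020: 967 kg + 1,453 kg + 1,376 kg + 2,369 kg + 1,621 kg + 3,368 kg = 11,154 kg (over)
April 2020–September 2020: 1,453 kg + 1,376 kg + 2,369 kg + 1,621 kg + 3,368 kg + 51 kg = 10,238 kg (under)
May 2020–October 2020: 1,376 kg + 2,369 kg + 1,621 kg + 3,368 kg + 51 kg + 2,578 kg = 11,363 kg (over)
June 2020–November 2020: 2,369 kg + 1,621 kg + 3,368 kg + 51 kg + 2,578 kg + 907 kg = 10,894 kg (under)
July 2020–December 2020: 1,621 kg + 3,368 kg + 51 kg + 2,578 kg + 907 kg + 1,713 kg = 10,238 kg (under)
3 windows exceed the threshold.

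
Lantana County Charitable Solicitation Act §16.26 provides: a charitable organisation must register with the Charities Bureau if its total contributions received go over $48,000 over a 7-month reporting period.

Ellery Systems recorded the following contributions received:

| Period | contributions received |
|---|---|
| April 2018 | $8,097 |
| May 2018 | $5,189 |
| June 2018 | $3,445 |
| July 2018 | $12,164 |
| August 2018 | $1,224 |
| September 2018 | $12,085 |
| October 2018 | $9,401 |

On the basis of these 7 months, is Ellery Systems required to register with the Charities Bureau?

Total contributions received: $8,097 + $5,189 + $3,445 + $12,164 + $1,224 + $12,085 + $9,401 = $51,605.
$51,605 > $48,000, so the threshold is exceeded.

Yes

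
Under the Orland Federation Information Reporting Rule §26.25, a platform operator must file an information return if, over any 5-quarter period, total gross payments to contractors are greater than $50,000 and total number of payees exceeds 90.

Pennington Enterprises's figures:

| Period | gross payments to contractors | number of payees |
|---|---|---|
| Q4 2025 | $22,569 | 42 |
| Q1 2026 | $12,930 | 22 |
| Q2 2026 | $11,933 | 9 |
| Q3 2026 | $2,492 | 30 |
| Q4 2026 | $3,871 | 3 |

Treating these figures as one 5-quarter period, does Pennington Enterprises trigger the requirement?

Yes

Total gross payments to contractors: $22,569 + $12,930 + $11,933 + $2,492 + $3,871 = $53,795 (> $50,000).
Total number of payees: 42 + 22 + 9 + 30 + 3 = 106 (> 90).
The test is 'and': both thresholds are exceeded.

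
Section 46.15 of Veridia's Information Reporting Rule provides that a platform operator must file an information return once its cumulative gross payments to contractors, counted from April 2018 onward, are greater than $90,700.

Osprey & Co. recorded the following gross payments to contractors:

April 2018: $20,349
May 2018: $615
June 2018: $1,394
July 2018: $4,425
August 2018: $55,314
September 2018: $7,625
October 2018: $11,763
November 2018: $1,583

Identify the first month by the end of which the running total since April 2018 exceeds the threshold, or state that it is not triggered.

October 2018

Through April 2018: $20,349
Through May 2018: $20,964
Through June 2018: $22,358
Through July 2018: $26,783
Through August 2018: $82,097
Through September 2018: $89,722
Through October 2018: $101,485 ← exceeds threshold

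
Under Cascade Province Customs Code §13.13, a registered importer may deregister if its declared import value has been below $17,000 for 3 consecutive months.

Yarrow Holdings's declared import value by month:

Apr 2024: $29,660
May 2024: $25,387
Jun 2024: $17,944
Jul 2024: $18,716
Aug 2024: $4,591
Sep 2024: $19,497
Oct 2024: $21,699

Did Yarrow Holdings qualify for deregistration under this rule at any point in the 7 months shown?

No

Months below $17,000: Aug 2024.
Longest run of consecutive months below the threshold: 1.
1 < 3, so Yarrow Holdings never became eligible.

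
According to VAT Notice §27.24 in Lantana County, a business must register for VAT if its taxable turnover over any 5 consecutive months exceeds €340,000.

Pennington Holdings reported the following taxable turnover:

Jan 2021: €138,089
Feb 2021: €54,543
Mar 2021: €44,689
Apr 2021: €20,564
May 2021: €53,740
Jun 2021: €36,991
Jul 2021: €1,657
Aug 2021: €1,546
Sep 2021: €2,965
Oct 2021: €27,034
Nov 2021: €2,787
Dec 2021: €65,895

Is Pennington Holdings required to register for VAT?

Jan 2021–May 2021: €138,089 + €54,543 + €44,689 + €20,564 + €53,740 = €311,625 (under)
Feb 2021–Jun 2021: €54,543 + €44,689 + €20,564 + €53,740 + €36,991 = €210,527 (under)
Mar 2021–Jul 2021: €44,689 + €20,564 + €53,740 + €36,991 + €1,657 = €157,641 (under)
Apr 2021–Aug 2021: €20,564 + €53,740 + €36,991 + €1,657 + €1,546 = €114,498 (under)
May 2021–Sep 2021: €53,740 + €36,991 + €1,657 + €1,546 + €2,965 = €96,899 (under)
Jun 2021–Oct 2021: €36,991 + €1,657 + €1,546 + €2,965 + €27,034 = €70,193 (under)
Jul 2021–Nov 2021: €1,657 + €1,546 + €2,965 + €27,034 + €2,787 = €35,989 (under)
Aug 2021–Dec 2021: €1,546 + €2,965 + €27,034 + €2,787 + €65,895 = €100,227 (under)
No window exceeds €340,000.

No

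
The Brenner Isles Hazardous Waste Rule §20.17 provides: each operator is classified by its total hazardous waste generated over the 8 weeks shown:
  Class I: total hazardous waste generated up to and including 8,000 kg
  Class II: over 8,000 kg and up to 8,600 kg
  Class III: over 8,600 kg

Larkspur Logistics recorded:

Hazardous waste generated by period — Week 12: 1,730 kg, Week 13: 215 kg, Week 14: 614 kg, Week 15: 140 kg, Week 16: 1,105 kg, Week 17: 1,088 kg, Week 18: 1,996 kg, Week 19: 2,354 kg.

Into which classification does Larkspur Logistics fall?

Class III

Total hazardous waste generated: 1,730 kg + 215 kg + 614 kg + 140 kg + 1,105 kg + 1,088 kg + 1,996 kg + 2,354 kg = 9,242 kg.
9,242 kg > 8,600 kg, so Class III applies.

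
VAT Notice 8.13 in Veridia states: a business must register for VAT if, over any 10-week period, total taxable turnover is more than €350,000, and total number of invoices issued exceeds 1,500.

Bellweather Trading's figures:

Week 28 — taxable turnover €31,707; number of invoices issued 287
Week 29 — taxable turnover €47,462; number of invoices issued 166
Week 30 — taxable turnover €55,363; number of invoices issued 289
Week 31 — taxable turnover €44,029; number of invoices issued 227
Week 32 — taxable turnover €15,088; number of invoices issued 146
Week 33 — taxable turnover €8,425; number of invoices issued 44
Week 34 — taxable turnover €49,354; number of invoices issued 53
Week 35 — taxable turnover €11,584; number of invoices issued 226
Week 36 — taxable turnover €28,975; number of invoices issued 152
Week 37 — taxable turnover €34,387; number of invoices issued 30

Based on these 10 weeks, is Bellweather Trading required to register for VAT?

Total taxable turnover: €31,707 + €47,462 + €55,363 + €44,029 + €15,088 + €8,425 + €49,354 + €11,584 + €28,975 + €34,387 = €326,374 (≤ €350,000).
Total number of invoices issued: 287 + 166 + 289 + 227 + 146 + 44 + 53 + 226 + 152 + 30 = 1,620 (> 1,500).
The test is 'and': the rule requires both, and at least one is not exceeded.

No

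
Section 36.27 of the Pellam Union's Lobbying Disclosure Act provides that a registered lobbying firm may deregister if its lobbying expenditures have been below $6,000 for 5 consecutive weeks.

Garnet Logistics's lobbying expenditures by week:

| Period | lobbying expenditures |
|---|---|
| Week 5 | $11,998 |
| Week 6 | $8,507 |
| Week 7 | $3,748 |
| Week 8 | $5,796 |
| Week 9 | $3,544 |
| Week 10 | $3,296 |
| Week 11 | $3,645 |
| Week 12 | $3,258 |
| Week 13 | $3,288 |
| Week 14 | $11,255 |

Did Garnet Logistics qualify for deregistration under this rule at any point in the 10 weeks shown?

Yes

Weeks below $6,000: Week 7, Week 8, Week 9, Week 10, Week 11, Week 12, Week 13.
Longest run of consecutive weeks below the threshold: 7.
7 ≥ 5, so Garnet Logistics became eligible.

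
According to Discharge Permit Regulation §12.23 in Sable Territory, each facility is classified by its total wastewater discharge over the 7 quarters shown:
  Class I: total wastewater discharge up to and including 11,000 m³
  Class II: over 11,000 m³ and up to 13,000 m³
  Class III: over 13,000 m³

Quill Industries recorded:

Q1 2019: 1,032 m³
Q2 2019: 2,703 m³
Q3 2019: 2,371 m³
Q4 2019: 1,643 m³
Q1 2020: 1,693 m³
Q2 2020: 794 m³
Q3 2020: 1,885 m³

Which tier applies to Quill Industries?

Total wastewater discharge: 1,032 m³ + 2,703 m³ + 2,371 m³ + 1,643 m³ + 1,693 m³ + 794 m³ + 1,885 m³ = 12,121 m³.
11,000 m³ < 12,121 m³ ≤ 13,000 m³, so Class II applies.

Class II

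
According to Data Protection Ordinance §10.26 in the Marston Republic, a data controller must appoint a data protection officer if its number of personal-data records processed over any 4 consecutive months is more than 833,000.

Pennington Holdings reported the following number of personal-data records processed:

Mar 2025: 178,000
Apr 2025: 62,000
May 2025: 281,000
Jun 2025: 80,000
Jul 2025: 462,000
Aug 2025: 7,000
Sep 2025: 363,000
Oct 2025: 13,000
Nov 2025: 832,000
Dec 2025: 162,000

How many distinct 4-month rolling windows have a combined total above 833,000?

5

Mar 2025–Jun 2025: 178,000 + 62,000 + 281,000 + 80,000 = 601,000 (under)
Apr 2025–Jul 2025: 62,000 + 281,000 + 80,000 + 462,000 = 885,000 (over)
May 2025–Aug 2025: 281,000 + 80,000 + 462,000 + 7,000 = 830,000 (under)
Jun 2025–Sep 2025: 80,000 + 462,000 + 7,000 + 363,000 = 912,000 (over)
Jul 2025–Oct 2025: 462,000 + 7,000 + 363,000 + 13,000 = 845,000 (over)
Aug 2025–Nov 2025: 7,000 + 363,000 + 13,000 + 832,000 = 1,215,000 (over)
Sep 2025–Dec 2025: 363,000 + 13,000 + 832,000 + 162,000 = 1,370,000 (over)
5 windows exceed the threshold.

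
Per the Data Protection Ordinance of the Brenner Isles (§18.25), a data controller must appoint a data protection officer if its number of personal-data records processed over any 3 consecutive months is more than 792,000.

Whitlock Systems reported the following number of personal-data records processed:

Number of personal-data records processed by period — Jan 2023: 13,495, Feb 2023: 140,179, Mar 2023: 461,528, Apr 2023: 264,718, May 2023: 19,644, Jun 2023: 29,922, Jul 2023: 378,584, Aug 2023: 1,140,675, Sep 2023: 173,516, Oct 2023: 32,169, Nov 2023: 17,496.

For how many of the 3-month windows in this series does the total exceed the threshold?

4

Jan 2023–Mar 2023: 13,495 + 140,179 + 461,528 = 615,202 (under)
Feb 2023–Apr 2023: 140,179 + 461,528 + 264,718 = 866,425 (over)
Mar 2023–May 2023: 461,528 + 264,718 + 19,644 = 745,890 (under)
Apr 2023–Jun 2023: 264,718 + 19,644 + 29,922 = 314,284 (under)
May 2023–Jul 2023: 19,644 + 29,922 + 378,584 = 428,150 (under)
Jun 2023–Aug 2023: 29,922 + 378,584 + 1,140,675 = 1,549,181 (over)
Jul 2023–Sep 2023: 378,584 + 1,140,675 + 173,516 = 1,692,775 (over)
Aug 2023–Oct 2023: 1,140,675 + 173,516 + 32,169 = 1,346,360 (over)
Sep 2023–Nov 2023: 173,516 + 32,169 + 17,496 = 223,181 (under)
4 windows exceed the threshold.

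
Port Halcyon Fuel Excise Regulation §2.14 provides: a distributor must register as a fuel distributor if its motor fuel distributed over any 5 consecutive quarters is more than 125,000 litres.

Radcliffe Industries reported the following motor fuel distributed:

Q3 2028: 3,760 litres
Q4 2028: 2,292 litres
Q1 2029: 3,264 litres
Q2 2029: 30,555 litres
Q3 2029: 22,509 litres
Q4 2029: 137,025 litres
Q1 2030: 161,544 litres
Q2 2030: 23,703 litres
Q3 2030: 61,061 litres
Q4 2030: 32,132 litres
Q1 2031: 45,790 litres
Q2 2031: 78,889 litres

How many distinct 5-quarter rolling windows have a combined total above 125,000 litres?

Q3 2028–Q3 2029: 3,760 litres + 2,292 litres + 3,264 litres + 30,555 litres + 22,509 litres = 62,380 litres (under)
Q4 2028–Q4 2029: 2,292 litres + 3,264 litres + 30,555 litres + 22,509 litres + 137,025 litres = 195,645 litres (over)
Q1 2029–Q1 2030: 3,264 litres + 30,555 litres + 22,509 litres + 137,025 litres + 161,544 litres = 354,897 litres (over)
Q2 2029–Q2 2030: 30,555 litres + 22,509 litres + 137,025 litres + 161,544 litres + 23,703 litres = 375,336 litres (over)
Q3 2029–Q3 2030: 22,509 litres + 137,025 litres + 161,544 litres + 23,703 litres + 61,061 litres = 405,842 litres (over)
Q4 2029–Q4 2030: 137,025 litres + 161,544 litres + 23,703 litres + 61,061 litres + 32,132 litres = 415,465 litres (over)
Q1 2030–Q1 2031: 161,544 litres + 23,703 litres + 61,061 litres + 32,132 litres + 45,790 litres = 324,230 litres (over)
Q2 2030–Q2 2031: 23,703 litres + 61,061 litres + 32,132 litres + 45,790 litres + 78,889 litres = 241,575 litres (over)
7 windows exceed the threshold.

7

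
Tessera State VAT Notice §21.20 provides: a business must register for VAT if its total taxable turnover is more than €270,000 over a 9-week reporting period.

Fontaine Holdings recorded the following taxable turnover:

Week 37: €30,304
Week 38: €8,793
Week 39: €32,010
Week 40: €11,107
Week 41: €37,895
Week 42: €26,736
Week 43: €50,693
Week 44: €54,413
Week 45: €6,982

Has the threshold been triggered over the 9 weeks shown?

Total taxable turnover: €30,304 + €8,793 + €32,010 + €11,107 + €37,895 + €26,736 + €50,693 + €54,413 + €6,982 = €258,933.
€258,933 ≤ €270,000, so the threshold is not exceeded.

No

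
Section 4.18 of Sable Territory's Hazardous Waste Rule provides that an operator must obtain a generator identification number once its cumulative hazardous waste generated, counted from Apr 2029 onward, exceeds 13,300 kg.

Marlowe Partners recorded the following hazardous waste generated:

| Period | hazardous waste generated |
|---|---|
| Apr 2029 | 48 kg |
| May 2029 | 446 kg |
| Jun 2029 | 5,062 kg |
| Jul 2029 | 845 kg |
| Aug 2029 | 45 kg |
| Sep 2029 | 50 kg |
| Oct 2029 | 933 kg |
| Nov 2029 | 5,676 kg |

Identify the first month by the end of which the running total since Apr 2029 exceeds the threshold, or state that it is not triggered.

Not triggered

Through Apr 2029: 48 kg
Through May 2029: 494 kg
Through Jun 2029: 5,556 kg
Through Jul 2029: 6,401 kg
Through Aug 2029: 6,446 kg
Through Sep 2029: 6,496 kg
Through Oct 2029: 7,429 kg
Through Nov 2029: 13,105 kg
Final cumulative total 13,105 kg ≤ 13,300 kg; the threshold is never exceeded.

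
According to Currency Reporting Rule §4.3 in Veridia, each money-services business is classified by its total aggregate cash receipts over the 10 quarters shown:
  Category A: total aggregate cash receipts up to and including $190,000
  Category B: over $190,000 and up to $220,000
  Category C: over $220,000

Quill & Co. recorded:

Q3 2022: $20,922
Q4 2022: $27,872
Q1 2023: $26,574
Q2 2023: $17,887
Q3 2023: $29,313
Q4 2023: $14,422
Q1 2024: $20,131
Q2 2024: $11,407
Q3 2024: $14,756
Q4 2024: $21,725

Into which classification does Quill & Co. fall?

Total aggregate cash receipts: $20,922 + $27,872 + $26,574 + $17,887 + $29,313 + $14,422 + $20,131 + $11,407 + $14,756 + $21,725 = $205,009.
$190,000 < $205,009 ≤ $220,000, so Category B applies.

Category B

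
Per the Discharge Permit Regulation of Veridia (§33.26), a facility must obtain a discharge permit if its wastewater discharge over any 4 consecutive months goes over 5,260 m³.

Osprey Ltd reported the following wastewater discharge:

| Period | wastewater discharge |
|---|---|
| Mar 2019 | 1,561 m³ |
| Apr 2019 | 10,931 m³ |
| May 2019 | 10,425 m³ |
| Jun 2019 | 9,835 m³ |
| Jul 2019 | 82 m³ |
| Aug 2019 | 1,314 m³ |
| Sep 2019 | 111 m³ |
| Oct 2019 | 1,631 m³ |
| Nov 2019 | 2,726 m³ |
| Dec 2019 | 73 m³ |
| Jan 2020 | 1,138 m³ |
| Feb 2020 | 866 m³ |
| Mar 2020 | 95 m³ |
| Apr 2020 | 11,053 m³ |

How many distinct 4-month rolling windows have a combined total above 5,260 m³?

7

Mar 2019–Jun 2019: 1,561 m³ + 10,931 m³ + 10,425 m³ + 9,835 m³ = 32,752 m³ (over)
Apr 2019–Jul 2019: 10,931 m³ + 10,425 m³ + 9,835 m³ + 82 m³ = 31,273 m³ (over)
May 2019–Aug 2019: 10,425 m³ + 9,835 m³ + 82 m³ + 1,314 m³ = 21,656 m³ (over)
Jun 2019–Sep 2019: 9,835 m³ + 82 m³ + 1,314 m³ + 111 m³ = 11,342 m³ (over)
Jul 2019–Oct 2019: 82 m³ + 1,314 m³ + 111 m³ + 1,631 m³ = 3,138 m³ (under)
Aug 2019–Nov 2019: 1,314 m³ + 111 m³ + 1,631 m³ + 2,726 m³ = 5,782 m³ (over)
Sep 2019–Dec 2019: 111 m³ + 1,631 m³ + 2,726 m³ + 73 m³ = 4,541 m³ (under)
Oct 2019–Jan 2020: 1,631 m³ + 2,726 m³ + 73 m³ + 1,138 m³ = 5,568 m³ (over)
Nov 2019–Feb 2020: 2,726 m³ + 73 m³ + 1,138 m³ + 866 m³ = 4,803 m³ (under)
Dec 2019–Mar 2020: 73 m³ + 1,138 m³ + 866 m³ + 95 m³ = 2,172 m³ (under)
Jan 2020–Apr 2020: 1,138 m³ + 866 m³ + 95 m³ + 11,053 m³ = 13,152 m³ (over)
7 windows exceed the threshold.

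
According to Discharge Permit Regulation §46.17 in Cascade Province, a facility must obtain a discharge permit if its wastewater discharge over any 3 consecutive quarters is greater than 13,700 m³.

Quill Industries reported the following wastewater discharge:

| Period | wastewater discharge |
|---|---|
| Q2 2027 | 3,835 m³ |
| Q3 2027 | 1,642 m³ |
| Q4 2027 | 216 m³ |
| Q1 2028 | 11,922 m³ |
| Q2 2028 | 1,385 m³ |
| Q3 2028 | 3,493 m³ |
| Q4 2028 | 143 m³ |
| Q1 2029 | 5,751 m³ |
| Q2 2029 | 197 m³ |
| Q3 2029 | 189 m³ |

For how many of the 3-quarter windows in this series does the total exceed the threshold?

Q2 2027–Q4 2027: 3,835 m³ + 1,642 m³ + 216 m³ = 5,693 m³ (under)
Q3 2027–Q1 2028: 1,642 m³ + 216 m³ + 11,922 m³ = 13,780 m³ (over)
Q4 2027–Q2 2028: 216 m³ + 11,922 m³ + 1,385 m³ = 13,523 m³ (under)
Q1 2028–Q3 2028: 11,922 m³ + 1,385 m³ + 3,493 m³ = 16,800 m³ (over)
Q2 2028–Q4 2028: 1,385 m³ + 3,493 m³ + 143 m³ = 5,021 m³ (under)
Q3 2028–Q1 2029: 3,493 m³ + 143 m³ + 5,751 m³ = 9,387 m³ (under)
Q4 2028–Q2 2029: 143 m³ + 5,751 m³ + 197 m³ = 6,091 m³ (under)
Q1 2029–Q3 2029: 5,751 m³ + 197 m³ + 189 m³ = 6,137 m³ (under)
2 windows exceed the threshold.

2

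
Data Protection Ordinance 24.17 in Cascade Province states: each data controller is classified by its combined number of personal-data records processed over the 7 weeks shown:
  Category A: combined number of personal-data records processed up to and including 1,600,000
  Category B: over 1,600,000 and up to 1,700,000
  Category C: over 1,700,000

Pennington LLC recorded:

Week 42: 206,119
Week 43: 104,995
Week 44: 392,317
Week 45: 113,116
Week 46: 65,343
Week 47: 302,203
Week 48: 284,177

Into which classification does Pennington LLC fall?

Category A

Combined number of personal-data records processed: 206,119 + 104,995 + 392,317 + 113,116 + 65,343 + 302,203 + 284,177 = 1,468,270.
1,468,270 ≤ 1,600,000, so Category A applies.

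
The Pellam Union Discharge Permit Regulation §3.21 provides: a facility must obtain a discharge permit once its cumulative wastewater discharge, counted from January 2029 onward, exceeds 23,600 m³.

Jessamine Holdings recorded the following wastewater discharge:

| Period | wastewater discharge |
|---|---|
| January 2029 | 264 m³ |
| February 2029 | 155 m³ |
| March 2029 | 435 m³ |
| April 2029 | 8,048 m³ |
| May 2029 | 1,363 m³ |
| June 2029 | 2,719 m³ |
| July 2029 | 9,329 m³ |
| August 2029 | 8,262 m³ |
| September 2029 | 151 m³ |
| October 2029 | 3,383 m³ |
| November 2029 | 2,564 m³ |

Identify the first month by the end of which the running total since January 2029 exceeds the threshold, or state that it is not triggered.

Through January 2029: 264 m³
Through February 2029: 419 m³
Through March 2029: 854 m³
Through April 2029: 8,902 m³
Through May 2029: 10,265 m³
Through June 2029: 12,984 m³
Through July 2029: 22,313 m³
Through August 2029: 30,575 m³ ← exceeds threshold

August 2029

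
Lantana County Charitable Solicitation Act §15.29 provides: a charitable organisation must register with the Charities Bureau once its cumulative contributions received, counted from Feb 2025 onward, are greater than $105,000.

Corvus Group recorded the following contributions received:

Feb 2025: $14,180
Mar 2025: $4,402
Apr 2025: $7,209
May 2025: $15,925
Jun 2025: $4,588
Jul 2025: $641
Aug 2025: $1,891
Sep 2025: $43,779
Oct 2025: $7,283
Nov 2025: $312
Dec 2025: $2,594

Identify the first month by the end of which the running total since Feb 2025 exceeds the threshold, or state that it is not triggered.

Through Feb 2025: $14,180
Through Mar 2025: $18,582
Through Apr 2025: $25,791
Through May 2025: $41,716
Through Jun 2025: $46,304
Through Jul 2025: $46,945
Through Aug 2025: $48,836
Through Sep 2025: $92,615
Through Oct 2025: $99,898
Through Nov 2025: $100,210
Through Dec 2025: $102,804
Final cumulative total $102,804 ≤ $105,000; the threshold is never exceeded.

Not triggered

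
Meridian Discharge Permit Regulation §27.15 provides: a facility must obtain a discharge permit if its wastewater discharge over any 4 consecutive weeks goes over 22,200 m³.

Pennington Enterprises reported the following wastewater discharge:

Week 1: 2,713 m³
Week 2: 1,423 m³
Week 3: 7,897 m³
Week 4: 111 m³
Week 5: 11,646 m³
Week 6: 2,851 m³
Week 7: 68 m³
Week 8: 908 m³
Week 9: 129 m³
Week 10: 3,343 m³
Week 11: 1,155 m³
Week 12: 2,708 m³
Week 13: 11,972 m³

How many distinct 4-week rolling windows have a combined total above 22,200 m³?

Week 1–Week 4: 2,713 m³ + 1,423 m³ + 7,897 m³ + 111 m³ = 12,144 m³ (under)
Week 2–Week 5: 1,423 m³ + 7,897 m³ + 111 m³ + 11,646 m³ = 21,077 m³ (under)
Week 3–Week 6: 7,897 m³ + 111 m³ + 11,646 m³ + 2,851 m³ = 22,505 m³ (over)
Week 4–Week 7: 111 m³ + 11,646 m³ + 2,851 m³ + 68 m³ = 14,676 m³ (under)
Week 5–Week 8: 11,646 m³ + 2,851 m³ + 68 m³ + 908 m³ = 15,473 m³ (under)
Week 6–Week 9: 2,851 m³ + 68 m³ + 908 m³ + 129 m³ = 3,956 m³ (under)
Week 7–Week 10: 68 m³ + 908 m³ + 129 m³ + 3,343 m³ = 4,448 m³ (under)
Week 8–Week 11: 908 m³ + 129 m³ + 3,343 m³ + 1,155 m³ = 5,535 m³ (under)
Week 9–Week 12: 129 m³ + 3,343 m³ + 1,155 m³ + 2,708 m³ = 7,335 m³ (under)
Week 10–Week 13: 3,343 m³ + 1,155 m³ + 2,708 m³ + 11,972 m³ = 19,178 m³ (under)
1 window exceeds the threshold.

1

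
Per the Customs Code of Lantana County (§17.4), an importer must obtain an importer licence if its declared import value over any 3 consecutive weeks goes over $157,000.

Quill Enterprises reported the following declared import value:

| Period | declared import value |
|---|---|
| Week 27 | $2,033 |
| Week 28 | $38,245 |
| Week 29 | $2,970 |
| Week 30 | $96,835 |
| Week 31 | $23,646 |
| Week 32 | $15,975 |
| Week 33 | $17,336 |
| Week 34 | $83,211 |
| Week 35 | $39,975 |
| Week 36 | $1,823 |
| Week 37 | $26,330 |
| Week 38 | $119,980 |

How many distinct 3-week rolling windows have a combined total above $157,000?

0

Week 27–Week 29: $2,033 + $38,245 + $2,970 = $43,248 (under)
Week 28–Week 30: $38,245 + $2,970 + $96,835 = $138,050 (under)
Week 29–Week 31: $2,970 + $96,835 + $23,646 = $123,451 (under)
Week 30–Week 32: $96,835 + $23,646 + $15,975 = $136,456 (under)
Week 31–Week 33: $23,646 + $15,975 + $17,336 = $56,957 (under)
Week 32–Week 34: $15,975 + $17,336 + $83,211 = $116,522 (under)
Week 33–Week 35: $17,336 + $83,211 + $39,975 = $140,522 (under)
Week 34–Week 36: $83,211 + $39,975 + $1,823 = $125,009 (under)
Week 35–Week 37: $39,975 + $1,823 + $26,330 = $68,128 (under)
Week 36–Week 38: $1,823 + $26,330 + $119,980 = $148,133 (under)
0 windows exceed the threshold.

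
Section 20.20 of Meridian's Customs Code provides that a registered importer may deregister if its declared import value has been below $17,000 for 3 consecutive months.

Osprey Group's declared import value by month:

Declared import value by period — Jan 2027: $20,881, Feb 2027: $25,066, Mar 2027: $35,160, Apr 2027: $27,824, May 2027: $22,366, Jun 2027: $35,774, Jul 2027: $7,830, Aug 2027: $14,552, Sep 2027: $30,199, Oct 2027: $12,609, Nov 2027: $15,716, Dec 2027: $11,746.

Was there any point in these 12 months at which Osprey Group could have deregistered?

Months below $17,000: Jul 2027, Aug 2027, Oct 2027, Nov 2027, Dec 2027.
Longest run of consecutive months below the threshold: 3.
3 ≥ 3, so Osprey Group became eligible.

Yes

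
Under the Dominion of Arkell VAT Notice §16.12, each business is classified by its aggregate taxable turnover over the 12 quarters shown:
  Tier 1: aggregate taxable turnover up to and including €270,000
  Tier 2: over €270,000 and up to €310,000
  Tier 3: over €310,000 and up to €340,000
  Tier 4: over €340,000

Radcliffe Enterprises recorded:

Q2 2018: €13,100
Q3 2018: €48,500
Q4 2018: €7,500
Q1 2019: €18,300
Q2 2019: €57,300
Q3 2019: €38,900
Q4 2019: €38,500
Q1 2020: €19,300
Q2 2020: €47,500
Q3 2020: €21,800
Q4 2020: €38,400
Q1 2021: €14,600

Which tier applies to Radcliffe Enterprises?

Tier 4

Aggregate taxable turnover: €13,100 + €48,500 + €7,500 + €18,300 + €57,300 + €38,900 + €38,500 + €19,300 + €47,500 + €21,800 + €38,400 + €14,600 = €363,700.
€363,700 > €340,000, so Tier 4 applies.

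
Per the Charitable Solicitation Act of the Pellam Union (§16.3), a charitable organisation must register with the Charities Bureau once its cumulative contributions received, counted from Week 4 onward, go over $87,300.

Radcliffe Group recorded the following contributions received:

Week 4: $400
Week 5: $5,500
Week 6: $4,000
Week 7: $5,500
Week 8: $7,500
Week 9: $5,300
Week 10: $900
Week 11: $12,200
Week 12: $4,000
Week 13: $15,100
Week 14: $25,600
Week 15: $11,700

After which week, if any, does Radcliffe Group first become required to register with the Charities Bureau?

Through Week 4: $400
Through Week 5: $5,900
Through Week 6: $9,900
Through Week 7: $15,400
Through Week 8: $22,900
Through Week 9: $28,200
Through Week 10: $29,100
Through Week 11: $41,300
Through Week 12: $45,300
Through Week 13: $60,400
Through Week 14: $86,000
Through Week 15: $97,700 ← exceeds threshold

Week 15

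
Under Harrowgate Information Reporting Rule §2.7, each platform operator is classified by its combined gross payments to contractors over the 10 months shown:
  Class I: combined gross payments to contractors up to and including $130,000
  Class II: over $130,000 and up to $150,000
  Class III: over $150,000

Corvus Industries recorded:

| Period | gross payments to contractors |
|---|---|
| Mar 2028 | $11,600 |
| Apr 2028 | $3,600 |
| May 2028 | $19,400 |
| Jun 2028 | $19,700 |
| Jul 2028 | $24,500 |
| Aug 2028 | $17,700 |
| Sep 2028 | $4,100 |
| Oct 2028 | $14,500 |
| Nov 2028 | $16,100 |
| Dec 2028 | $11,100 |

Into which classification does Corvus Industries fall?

Combined gross payments to contractors: $11,600 + $3,600 + $19,400 + $19,700 + $24,500 + $17,700 + $4,100 + $14,500 + $16,100 + $11,100 = $142,300.
$130,000 < $142,300 ≤ $150,000, so Class II applies.

Class II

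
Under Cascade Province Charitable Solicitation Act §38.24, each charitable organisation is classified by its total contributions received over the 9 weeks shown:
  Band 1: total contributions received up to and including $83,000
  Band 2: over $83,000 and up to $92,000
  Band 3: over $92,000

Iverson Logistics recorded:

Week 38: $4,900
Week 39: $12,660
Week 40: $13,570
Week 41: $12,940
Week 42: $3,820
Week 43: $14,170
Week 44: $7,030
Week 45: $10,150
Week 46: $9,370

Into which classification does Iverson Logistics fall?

Total contributions received: $4,900 + $12,660 + $13,570 + $12,940 + $3,820 + $14,170 + $7,030 + $10,150 + $9,370 = $88,610.
$83,000 < $88,610 ≤ $92,000, so Band 2 applies.

Band 2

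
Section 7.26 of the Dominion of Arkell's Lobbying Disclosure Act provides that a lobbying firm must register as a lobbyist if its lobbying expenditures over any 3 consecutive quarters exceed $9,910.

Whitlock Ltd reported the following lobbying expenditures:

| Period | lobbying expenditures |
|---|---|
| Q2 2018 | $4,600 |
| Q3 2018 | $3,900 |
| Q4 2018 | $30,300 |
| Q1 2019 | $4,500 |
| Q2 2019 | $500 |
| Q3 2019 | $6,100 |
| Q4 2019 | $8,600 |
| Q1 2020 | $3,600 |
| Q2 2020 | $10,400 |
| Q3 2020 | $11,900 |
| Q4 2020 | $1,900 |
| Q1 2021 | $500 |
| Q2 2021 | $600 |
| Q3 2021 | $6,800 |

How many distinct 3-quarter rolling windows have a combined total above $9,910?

10

Q2 2018–Q4 2018: $4,600 + $3,900 + $30,300 = $38,800 (over)
Q3 2018–Q1 2019: $3,900 + $30,300 + $4,500 = $38,700 (over)
Q4 2018–Q2 2019: $30,300 + $4,500 + $500 = $35,300 (over)
Q1 2019–Q3 2019: $4,500 + $500 + $6,100 = $11,100 (over)
Q2 2019–Q4 2019: $500 + $6,100 + $8,600 = $15,200 (over)
Q3 2019–Q1 2020: $6,100 + $8,600 + $3,600 = $18,300 (over)
Q4 2019–Q2 2020: $8,600 + $3,600 + $10,400 = $22,600 (over)
Q1 2020–Q3 2020: $3,600 + $10,400 + $11,900 = $25,900 (over)
Q2 2020–Q4 2020: $10,400 + $11,900 + $1,900 = $24,200 (over)
Q3 2020–Q1 2021: $11,900 + $1,900 + $500 = $14,300 (over)
Q4 2020–Q2 2021: $1,900 + $500 + $600 = $3,000 (under)
Q1 2021–Q3 2021: $500 + $600 + $6,800 = $7,900 (under)
10 windows exceed the threshold.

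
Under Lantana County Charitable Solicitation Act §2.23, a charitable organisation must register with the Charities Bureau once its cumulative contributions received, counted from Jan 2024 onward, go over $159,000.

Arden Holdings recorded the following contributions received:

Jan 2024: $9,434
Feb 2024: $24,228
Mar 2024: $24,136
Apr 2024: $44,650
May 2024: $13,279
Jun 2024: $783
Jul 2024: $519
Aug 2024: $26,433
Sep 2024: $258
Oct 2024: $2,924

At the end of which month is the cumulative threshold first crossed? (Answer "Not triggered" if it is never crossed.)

Through Jan 2024: $9,434
Through Feb 2024: $33,662
Through Mar 2024: $57,798
Through Apr 2024: $102,448
Through May 2024: $115,727
Through Jun 2024: $116,510
Through Jul 2024: $117,029
Through Aug 2024: $143,462
Through Sep 2024: $143,720
Through Oct 2024: $146,644
Final cumulative total $146,644 ≤ $159,000; the threshold is never exceeded.

Not triggered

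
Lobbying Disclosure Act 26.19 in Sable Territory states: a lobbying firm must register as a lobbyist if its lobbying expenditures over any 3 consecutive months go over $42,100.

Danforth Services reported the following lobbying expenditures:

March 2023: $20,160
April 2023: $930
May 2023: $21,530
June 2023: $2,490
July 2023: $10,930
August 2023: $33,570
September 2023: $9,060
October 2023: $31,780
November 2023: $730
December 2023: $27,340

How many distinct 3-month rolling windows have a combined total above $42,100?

5

March 2023–May 2023: $20,160 + $930 + $21,530 = $42,620 (over)
April 2023–June 2023: $930 + $21,530 + $2,490 = $24,950 (under)
May 2023–July 2023: $21,530 + $2,490 + $10,930 = $34,950 (under)
June 2023–August 2023: $2,490 + $10,930 + $33,570 = $46,990 (over)
July 2023–September 2023: $10,930 + $33,570 + $9,060 = $53,560 (over)
August 2023–October 2023: $33,570 + $9,060 + $31,780 = $74,410 (over)
September 2023–November 2023: $9,060 + $31,780 + $730 = $41,570 (under)
October 2023–December 2023: $31,780 + $730 + $27,340 = $59,850 (over)
5 windows exceed the threshold.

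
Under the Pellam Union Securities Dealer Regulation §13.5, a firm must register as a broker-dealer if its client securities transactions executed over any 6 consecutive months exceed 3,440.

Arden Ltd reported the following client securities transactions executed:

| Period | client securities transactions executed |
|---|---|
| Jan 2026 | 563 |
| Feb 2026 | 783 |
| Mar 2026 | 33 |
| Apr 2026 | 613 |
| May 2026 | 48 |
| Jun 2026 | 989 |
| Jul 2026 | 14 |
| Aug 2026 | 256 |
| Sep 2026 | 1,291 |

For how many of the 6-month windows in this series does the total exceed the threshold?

0

Jan 2026–Jun 2026: 563 + 783 + 33 + 613 + 48 + 989 = 3,029 (under)
Feb 2026–Jul 2026: 783 + 33 + 613 + 48 + 989 + 14 = 2,480 (under)
Mar 2026–Aug 2026: 33 + 613 + 48 + 989 + 14 + 256 = 1,953 (under)
Apr 2026–Sep 2026: 613 + 48 + 989 + 14 + 256 + 1,291 = 3,211 (under)
0 windows exceed the threshold.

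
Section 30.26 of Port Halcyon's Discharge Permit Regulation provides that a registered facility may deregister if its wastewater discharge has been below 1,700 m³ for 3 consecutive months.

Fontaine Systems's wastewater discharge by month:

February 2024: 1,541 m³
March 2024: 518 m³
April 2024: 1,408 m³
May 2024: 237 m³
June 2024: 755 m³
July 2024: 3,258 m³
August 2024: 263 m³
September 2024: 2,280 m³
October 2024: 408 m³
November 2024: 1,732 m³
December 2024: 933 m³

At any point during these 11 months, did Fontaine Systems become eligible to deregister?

Months below 1,700 m³: February 2024, March 2024, April 2024, May 2024, June 2024, August 2024, October 2024, December 2024.
Longest run of consecutive months below the threshold: 5.
5 ≥ 3, so Fontaine Systems became eligible.

Yes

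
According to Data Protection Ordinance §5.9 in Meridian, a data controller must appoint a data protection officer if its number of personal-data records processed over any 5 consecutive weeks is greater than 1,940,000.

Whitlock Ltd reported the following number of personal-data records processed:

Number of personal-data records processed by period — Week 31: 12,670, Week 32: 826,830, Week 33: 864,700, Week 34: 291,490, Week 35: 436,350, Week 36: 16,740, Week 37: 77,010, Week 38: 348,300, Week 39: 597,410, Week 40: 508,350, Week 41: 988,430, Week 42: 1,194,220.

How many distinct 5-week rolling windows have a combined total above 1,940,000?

Week 31–Week 35: 12,670 + 826,830 + 864,700 + 291,490 + 436,350 = 2,432,040 (over)
Week 32–Week 36: 826,830 + 864,700 + 291,490 + 436,350 + 16,740 = 2,436,110 (over)
Week 33–Week 37: 864,700 + 291,490 + 436,350 + 16,740 + 77,010 = 1,686,290 (under)
Week 34–Week 38: 291,490 + 436,350 + 16,740 + 77,010 + 348,300 = 1,169,890 (under)
Week 35–Week 39: 436,350 + 16,740 + 77,010 + 348,300 + 597,410 = 1,475,810 (under)
Week 36–Week 40: 16,740 + 77,010 + 348,300 + 597,410 + 508,350 = 1,547,810 (under)
Week 37–Week 41: 77,010 + 348,300 + 597,410 + 508,350 + 988,430 = 2,519,500 (over)
Week 38–Week 42: 348,300 + 597,410 + 508,350 + 988,430 + 1,194,220 = 3,636,710 (over)
4 windows exceed the threshold.

4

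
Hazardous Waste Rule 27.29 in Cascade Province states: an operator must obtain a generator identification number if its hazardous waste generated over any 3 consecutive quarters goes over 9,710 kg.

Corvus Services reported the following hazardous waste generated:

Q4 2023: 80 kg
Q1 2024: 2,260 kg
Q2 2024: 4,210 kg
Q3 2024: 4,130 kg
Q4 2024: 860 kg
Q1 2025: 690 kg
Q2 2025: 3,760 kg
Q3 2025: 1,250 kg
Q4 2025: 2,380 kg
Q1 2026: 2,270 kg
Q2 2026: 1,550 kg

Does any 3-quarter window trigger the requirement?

Yes

Q4 2023–Q2 2024: 80 kg + 2,260 kg + 4,210 kg = 6,550 kg (under)
Q1 2024–Q3 2024: 2,260 kg + 4,210 kg + 4,130 kg = 10,600 kg (over)
Q2 2024–Q4 2024: 4,210 kg + 4,130 kg + 860 kg = 9,200 kg (under)
Q3 2024–Q1 2025: 4,130 kg + 860 kg + 690 kg = 5,680 kg (under)
Q4 2024–Q2 2025: 860 kg + 690 kg + 3,760 kg = 5,310 kg (under)
Q1 2025–Q3 2025: 690 kg + 3,760 kg + 1,250 kg = 5,700 kg (under)
Q2 2025–Q4 2025: 3,760 kg + 1,250 kg + 2,380 kg = 7,390 kg (under)
Q3 2025–Q1 2026: 1,250 kg + 2,380 kg + 2,270 kg = 5,900 kg (under)
Q4 2025–Q2 2026: 2,380 kg + 2,270 kg + 1,550 kg = 6,200 kg (under)
At least one window exceeds 9,710 kg.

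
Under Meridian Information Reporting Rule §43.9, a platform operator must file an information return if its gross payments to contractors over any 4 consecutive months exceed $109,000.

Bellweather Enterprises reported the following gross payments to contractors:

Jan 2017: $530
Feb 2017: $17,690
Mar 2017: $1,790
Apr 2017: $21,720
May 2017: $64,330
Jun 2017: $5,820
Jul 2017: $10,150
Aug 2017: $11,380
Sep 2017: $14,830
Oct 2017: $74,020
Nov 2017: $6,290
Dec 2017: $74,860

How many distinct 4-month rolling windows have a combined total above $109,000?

Jan 2017–Apr 2017: $530 + $17,690 + $1,790 + $21,720 = $41,730 (under)
Feb 2017–May 2017: $17,690 + $1,790 + $21,720 + $64,330 = $105,530 (under)
Mar 2017–Jun 2017: $1,790 + $21,720 + $64,330 + $5,820 = $93,660 (under)
Apr 2017–Jul 2017: $21,720 + $64,330 + $5,820 + $10,150 = $102,020 (under)
May 2017–Aug 2017: $64,330 + $5,820 + $10,150 + $11,380 = $91,680 (under)
Jun 2017–Sep 2017: $5,820 + $10,150 + $11,380 + $14,830 = $42,180 (under)
Jul 2017–Oct 2017: $10,150 + $11,380 + $14,830 + $74,020 = $110,380 (over)
Aug 2017–Nov 2017: $11,380 + $14,830 + $74,020 + $6,290 = $106,520 (under)
Sep 2017–Dec 2017: $14,830 + $74,020 + $6,290 + $74,860 = $170,000 (over)
2 windows exceed the threshold.

2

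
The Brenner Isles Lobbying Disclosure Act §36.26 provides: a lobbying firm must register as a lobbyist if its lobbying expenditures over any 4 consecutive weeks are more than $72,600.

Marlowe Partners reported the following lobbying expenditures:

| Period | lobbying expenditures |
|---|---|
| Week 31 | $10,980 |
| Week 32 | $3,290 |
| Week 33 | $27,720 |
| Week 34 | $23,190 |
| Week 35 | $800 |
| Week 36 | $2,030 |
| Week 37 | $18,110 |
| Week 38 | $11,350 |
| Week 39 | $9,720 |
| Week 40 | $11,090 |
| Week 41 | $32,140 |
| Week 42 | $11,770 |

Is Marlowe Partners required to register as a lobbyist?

No

Week 31–Week 34: $10,980 + $3,290 + $27,720 + $23,190 = $65,180 (under)
Week 32–Week 35: $3,290 + $27,720 + $23,190 + $800 = $55,000 (under)
Week 33–Week 36: $27,720 + $23,190 + $800 + $2,030 = $53,740 (under)
Week 34–Week 37: $23,190 + $800 + $2,030 + $18,110 = $44,130 (under)
Week 35–Week 38: $800 + $2,030 + $18,110 + $11,350 = $32,290 (under)
Week 36–Week 39: $2,030 + $18,110 + $11,350 + $9,720 = $41,210 (under)
Week 37–Week 40: $18,110 + $11,350 + $9,720 + $11,090 = $50,270 (under)
Week 38–Week 41: $11,350 + $9,720 + $11,090 + $32,140 = $64,300 (under)
Week 39–Week 42: $9,720 + $11,090 + $32,140 + $11,770 = $64,720 (under)
No window exceeds $72,600.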